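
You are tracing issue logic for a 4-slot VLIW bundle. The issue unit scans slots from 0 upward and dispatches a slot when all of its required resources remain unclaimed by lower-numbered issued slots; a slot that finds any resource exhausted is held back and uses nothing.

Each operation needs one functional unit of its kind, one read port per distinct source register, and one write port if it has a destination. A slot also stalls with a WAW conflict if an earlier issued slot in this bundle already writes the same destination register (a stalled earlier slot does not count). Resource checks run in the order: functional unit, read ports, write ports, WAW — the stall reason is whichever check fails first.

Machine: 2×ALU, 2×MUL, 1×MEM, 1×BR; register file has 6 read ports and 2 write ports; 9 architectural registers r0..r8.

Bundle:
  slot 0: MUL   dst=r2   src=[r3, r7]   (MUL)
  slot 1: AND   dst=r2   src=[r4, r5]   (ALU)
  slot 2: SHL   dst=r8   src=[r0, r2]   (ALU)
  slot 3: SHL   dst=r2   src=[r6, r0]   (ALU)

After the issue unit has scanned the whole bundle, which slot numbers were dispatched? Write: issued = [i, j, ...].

issued = [0, 2]

  0. MUL→r2 ⇒ go  {2A/1Mu/1Ld/1B | 4r 1w}
  1. ALU→r2 ⇒ no(WAW)  {2A/1Mu/1Ld/1B | 4r 1w}
  2. ALU→r8 ⇒ go  {1A/1Mu/1Ld/1B | 2r 0w}
  3. ALU→r2 ⇒ no(WR_PORT)  {1A/1Mu/1Ld/1B | 2r 0w}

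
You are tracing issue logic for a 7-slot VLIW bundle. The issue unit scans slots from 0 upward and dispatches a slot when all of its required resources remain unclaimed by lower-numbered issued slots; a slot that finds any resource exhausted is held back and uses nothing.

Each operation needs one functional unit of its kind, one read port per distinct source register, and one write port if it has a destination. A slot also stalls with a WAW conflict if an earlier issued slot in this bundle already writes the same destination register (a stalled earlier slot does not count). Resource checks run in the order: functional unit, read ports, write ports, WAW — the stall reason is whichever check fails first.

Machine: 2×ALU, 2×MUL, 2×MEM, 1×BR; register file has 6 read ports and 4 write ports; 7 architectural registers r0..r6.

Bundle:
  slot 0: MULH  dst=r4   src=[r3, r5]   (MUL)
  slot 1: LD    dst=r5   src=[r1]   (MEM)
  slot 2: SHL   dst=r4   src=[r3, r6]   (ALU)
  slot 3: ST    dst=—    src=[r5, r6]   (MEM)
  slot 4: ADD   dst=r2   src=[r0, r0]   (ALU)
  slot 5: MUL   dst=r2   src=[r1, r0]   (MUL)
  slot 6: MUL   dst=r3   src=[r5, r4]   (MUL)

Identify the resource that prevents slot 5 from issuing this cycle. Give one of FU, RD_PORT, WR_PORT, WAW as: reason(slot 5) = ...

#0 MUL src=r3,r5 dispatched  <A:2 Mu:1 Ld:2 B:1 rd:4 wr:3>
#1 MEM src=r1 dispatched  <A:2 Mu:1 Ld:1 B:1 rd:3 wr:2>
#2 ALU src=r3,r6 held:WAW  <A:2 Mu:1 Ld:1 B:1 rd:3 wr:2>
#3 MEM src=r5,r6 dispatched  <A:2 Mu:1 Ld:0 B:1 rd:1 wr:2>
#4 ALU src=r0,r0 dispatched  <A:1 Mu:1 Ld:0 B:1 rd:0 wr:1>
#5 MUL src=r1,r0 held:RD_PORT  <A:1 Mu:1 Ld:0 B:1 rd:0 wr:1>
#6 MUL src=r5,r4 held:RD_PORT  <A:1 Mu:1 Ld:0 B:1 rd:0 wr:1>

reason(slot 5) = RD_PORT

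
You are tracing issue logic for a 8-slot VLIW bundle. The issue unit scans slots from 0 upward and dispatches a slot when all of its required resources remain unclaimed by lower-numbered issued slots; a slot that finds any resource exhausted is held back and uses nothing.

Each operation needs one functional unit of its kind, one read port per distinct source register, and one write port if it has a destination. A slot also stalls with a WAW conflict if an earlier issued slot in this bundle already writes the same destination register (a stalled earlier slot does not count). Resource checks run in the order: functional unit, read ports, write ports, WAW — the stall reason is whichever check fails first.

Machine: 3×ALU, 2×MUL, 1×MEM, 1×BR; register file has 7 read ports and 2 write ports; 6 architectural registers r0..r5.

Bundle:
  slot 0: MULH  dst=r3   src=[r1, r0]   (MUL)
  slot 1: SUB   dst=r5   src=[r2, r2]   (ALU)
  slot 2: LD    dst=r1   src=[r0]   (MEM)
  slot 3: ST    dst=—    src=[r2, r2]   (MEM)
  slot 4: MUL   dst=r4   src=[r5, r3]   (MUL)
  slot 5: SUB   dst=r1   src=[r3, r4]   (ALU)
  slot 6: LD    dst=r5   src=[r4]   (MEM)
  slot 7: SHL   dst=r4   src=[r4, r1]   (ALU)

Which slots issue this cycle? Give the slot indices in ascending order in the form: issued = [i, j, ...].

issued = [0, 1, 3]

[0] MUL needs rd=2 wr=1: ok; after: ALU=3 MUL=1 MEM=1 BR=1, R=5, W=1
[1] ALU needs rd=1 wr=1: ok; after: ALU=2 MUL=1 MEM=1 BR=1, R=4, W=0
[2] MEM needs rd=1 wr=1: WR_PORT; after: ALU=2 MUL=1 MEM=1 BR=1, R=4, W=0
[3] MEM needs rd=1 wr=0: ok; after: ALU=2 MUL=1 MEM=0 BR=1, R=3, W=0
[4] MUL needs rd=2 wr=1: WR_PORT; after: ALU=2 MUL=1 MEM=0 BR=1, R=3, W=0
[5] ALU needs rd=2 wr=1: WR_PORT; after: ALU=2 MUL=1 MEM=0 BR=1, R=3, W=0
[6] MEM needs rd=1 wr=1: FU; after: ALU=2 MUL=1 MEM=0 BR=1, R=3, W=0
[7] ALU needs rd=2 wr=1: WR_PORT; after: ALU=2 MUL=1 MEM=0 BR=1, R=3, W=0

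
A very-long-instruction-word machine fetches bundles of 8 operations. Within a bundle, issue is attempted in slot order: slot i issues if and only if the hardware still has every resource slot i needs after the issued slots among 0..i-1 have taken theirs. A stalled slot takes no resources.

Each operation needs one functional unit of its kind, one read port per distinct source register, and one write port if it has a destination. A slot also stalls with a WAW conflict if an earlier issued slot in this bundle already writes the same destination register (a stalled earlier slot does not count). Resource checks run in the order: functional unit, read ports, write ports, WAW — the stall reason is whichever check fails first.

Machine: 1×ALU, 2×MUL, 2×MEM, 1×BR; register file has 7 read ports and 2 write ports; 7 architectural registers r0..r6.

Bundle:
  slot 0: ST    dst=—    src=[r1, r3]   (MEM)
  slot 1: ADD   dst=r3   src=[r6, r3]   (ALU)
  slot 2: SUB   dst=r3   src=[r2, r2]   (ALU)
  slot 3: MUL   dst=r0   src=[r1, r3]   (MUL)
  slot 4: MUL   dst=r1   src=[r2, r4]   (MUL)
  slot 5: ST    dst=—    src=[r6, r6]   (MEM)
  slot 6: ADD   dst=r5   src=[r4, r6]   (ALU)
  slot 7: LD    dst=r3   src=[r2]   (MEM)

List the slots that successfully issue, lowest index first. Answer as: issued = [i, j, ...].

issued = [0, 1, 3, 5]

#0 MEM src=r1,r3 dispatched  <A:1 Mu:2 Ld:1 B:1 rd:5 wr:2>
#1 ALU src=r6,r3 dispatched  <A:0 Mu:2 Ld:1 B:1 rd:3 wr:1>
#2 ALU src=r2,r2 held:FU  <A:0 Mu:2 Ld:1 B:1 rd:3 wr:1>
#3 MUL src=r1,r3 dispatched  <A:0 Mu:1 Ld:1 B:1 rd:1 wr:0>
#4 MUL src=r2,r4 held:RD_PORT  <A:0 Mu:1 Ld:1 B:1 rd:1 wr:0>
#5 MEM src=r6,r6 dispatched  <A:0 Mu:1 Ld:0 B:1 rd:0 wr:0>
#6 ALU src=r4,r6 held:FU  <A:0 Mu:1 Ld:0 B:1 rd:0 wr:0>
#7 MEM src=r2 held:FU  <A:0 Mu:1 Ld:0 B:1 rd:0 wr:0>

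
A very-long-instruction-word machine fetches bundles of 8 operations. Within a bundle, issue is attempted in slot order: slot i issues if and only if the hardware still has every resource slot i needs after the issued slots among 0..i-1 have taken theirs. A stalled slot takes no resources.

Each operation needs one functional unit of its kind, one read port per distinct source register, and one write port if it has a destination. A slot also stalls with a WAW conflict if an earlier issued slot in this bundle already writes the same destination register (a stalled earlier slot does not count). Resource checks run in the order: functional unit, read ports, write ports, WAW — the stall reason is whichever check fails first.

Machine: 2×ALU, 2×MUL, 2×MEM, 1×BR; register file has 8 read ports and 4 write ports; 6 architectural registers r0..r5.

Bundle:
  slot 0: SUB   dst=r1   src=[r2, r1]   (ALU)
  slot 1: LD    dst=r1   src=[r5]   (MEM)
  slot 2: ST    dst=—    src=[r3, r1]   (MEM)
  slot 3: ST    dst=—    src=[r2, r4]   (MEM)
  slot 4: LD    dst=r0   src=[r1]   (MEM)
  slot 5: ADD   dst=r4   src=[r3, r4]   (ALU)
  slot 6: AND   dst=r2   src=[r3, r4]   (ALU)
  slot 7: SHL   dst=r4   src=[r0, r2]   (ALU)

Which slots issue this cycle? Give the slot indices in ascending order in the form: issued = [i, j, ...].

  0. ALU→r1 ⇒ go  {1A/2Mu/2Ld/1B | 6r 3w}
  1. MEM→r1 ⇒ no(WAW)  {1A/2Mu/2Ld/1B | 6r 3w}
  2. MEM ⇒ go  {1A/2Mu/1Ld/1B | 4r 3w}
  3. MEM ⇒ go  {1A/2Mu/0Ld/1B | 2r 3w}
  4. MEM→r0 ⇒ no(FU)  {1A/2Mu/0Ld/1B | 2r 3w}
  5. ALU→r4 ⇒ go  {0A/2Mu/0Ld/1B | 0r 2w}
  6. ALU→r2 ⇒ no(FU)  {0A/2Mu/0Ld/1B | 0r 2w}
  7. ALU→r4 ⇒ no(FU)  {0A/2Mu/0Ld/1B | 0r 2w}

issued = [0, 2, 3, 5]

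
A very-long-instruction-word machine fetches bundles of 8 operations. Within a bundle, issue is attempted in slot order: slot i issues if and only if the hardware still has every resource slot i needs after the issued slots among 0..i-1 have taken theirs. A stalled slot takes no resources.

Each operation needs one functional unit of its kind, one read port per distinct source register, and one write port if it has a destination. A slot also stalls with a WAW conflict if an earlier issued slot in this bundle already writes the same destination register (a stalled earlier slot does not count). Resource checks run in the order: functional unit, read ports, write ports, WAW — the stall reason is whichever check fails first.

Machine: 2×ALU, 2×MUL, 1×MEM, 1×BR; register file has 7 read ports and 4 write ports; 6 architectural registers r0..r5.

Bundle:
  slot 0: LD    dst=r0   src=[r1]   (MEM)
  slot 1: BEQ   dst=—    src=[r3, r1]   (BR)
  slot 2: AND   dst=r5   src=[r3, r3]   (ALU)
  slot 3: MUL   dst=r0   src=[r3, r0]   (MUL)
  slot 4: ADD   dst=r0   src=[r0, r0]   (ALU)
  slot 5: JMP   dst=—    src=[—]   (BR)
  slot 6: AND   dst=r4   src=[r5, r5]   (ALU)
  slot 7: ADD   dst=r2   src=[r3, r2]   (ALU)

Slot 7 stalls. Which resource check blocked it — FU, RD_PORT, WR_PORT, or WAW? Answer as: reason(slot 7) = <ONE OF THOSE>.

  0. MEM→r0 ⇒ go  {2A/2Mu/0Ld/1B | 6r 3w}
  1. BR ⇒ go  {2A/2Mu/0Ld/0B | 4r 3w}
  2. ALU→r5 ⇒ go  {1A/2Mu/0Ld/0B | 3r 2w}
  3. MUL→r0 ⇒ no(WAW)  {1A/2Mu/0Ld/0B | 3r 2w}
  4. ALU→r0 ⇒ no(WAW)  {1A/2Mu/0Ld/0B | 3r 2w}
  5. BR ⇒ no(FU)  {1A/2Mu/0Ld/0B | 3r 2w}
  6. ALU→r4 ⇒ go  {0A/2Mu/0Ld/0B | 2r 1w}
  7. ALU→r2 ⇒ no(FU)  {0A/2Mu/0Ld/0B | 2r 1w}

reason(slot 7) = FU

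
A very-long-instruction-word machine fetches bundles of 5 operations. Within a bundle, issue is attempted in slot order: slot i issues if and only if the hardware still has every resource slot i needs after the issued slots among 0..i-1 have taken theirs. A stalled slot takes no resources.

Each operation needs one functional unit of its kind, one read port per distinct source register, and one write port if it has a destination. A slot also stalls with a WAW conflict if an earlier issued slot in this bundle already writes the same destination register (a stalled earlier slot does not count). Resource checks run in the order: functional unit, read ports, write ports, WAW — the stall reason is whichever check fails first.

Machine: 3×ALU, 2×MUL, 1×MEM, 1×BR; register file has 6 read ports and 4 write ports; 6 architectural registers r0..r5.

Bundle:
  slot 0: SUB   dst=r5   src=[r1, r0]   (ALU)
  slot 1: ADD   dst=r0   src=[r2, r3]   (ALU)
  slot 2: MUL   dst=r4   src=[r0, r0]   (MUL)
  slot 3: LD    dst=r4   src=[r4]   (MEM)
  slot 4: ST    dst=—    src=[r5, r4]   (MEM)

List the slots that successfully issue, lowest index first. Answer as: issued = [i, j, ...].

  0. ALU→r5 ⇒ go  {2A/2Mu/1Ld/1B | 4r 3w}
  1. ALU→r0 ⇒ go  {1A/2Mu/1Ld/1B | 2r 2w}
  2. MUL→r4 ⇒ go  {1A/1Mu/1Ld/1B | 1r 1w}
  3. MEM→r4 ⇒ no(WAW)  {1A/1Mu/1Ld/1B | 1r 1w}
  4. MEM ⇒ no(RD_PORT)  {1A/1Mu/1Ld/1B | 1r 1w}

issued = [0, 1, 2]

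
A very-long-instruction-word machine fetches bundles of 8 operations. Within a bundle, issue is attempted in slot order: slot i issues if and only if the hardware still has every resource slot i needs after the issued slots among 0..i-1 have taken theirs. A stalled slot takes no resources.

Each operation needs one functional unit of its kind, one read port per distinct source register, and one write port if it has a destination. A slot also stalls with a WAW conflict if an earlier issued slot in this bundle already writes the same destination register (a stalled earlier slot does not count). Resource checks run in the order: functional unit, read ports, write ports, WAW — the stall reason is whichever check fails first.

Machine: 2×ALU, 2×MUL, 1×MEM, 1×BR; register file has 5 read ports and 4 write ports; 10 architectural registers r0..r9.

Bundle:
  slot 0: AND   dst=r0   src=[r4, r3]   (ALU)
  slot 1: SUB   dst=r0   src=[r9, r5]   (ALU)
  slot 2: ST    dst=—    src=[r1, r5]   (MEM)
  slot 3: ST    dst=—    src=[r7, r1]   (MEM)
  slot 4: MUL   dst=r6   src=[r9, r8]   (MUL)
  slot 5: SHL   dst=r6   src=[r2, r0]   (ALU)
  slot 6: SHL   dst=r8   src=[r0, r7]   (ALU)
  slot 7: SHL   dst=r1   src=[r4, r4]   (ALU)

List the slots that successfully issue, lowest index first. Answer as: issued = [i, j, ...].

  0. ALU→r0 ⇒ go  {1A/2Mu/1Ld/1B | 3r 3w}
  1. ALU→r0 ⇒ no(WAW)  {1A/2Mu/1Ld/1B | 3r 3w}
  2. MEM ⇒ go  {1A/2Mu/0Ld/1B | 1r 3w}
  3. MEM ⇒ no(FU)  {1A/2Mu/0Ld/1B | 1r 3w}
  4. MUL→r6 ⇒ no(RD_PORT)  {1A/2Mu/0Ld/1B | 1r 3w}
  5. ALU→r6 ⇒ no(RD_PORT)  {1A/2Mu/0Ld/1B | 1r 3w}
  6. ALU→r8 ⇒ no(RD_PORT)  {1A/2Mu/0Ld/1B | 1r 3w}
  7. ALU→r1 ⇒ go  {0A/2Mu/0Ld/1B | 0r 2w}

issued = [0, 2, 7]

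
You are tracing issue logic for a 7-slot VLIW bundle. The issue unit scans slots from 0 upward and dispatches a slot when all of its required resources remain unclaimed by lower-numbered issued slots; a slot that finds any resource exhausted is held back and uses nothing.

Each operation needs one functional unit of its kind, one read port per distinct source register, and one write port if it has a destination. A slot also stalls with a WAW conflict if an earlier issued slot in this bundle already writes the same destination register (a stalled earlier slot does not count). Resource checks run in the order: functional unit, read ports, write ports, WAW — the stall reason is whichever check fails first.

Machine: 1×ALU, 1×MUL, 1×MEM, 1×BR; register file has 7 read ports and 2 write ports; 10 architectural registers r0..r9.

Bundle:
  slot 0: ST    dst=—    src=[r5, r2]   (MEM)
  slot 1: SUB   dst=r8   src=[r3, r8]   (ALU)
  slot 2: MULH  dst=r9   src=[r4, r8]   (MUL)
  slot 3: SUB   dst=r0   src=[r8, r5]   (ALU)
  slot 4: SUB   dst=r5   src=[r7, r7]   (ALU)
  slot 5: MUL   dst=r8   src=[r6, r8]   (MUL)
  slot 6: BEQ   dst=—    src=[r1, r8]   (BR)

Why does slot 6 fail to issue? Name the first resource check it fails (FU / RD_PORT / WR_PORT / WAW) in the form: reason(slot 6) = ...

(0) want 1×MEM +2rd +0wr — yes → AL1|MU1|ME0|BR1|rd5|wr2
(1) want 1×ALU +2rd +1wr — yes → AL0|MU1|ME0|BR1|rd3|wr1
(2) want 1×MUL +2rd +1wr — yes → AL0|MU0|ME0|BR1|rd1|wr0
(3) want 1×ALU +2rd +1wr — FU → AL0|MU0|ME0|BR1|rd1|wr0
(4) want 1×ALU +1rd +1wr — FU → AL0|MU0|ME0|BR1|rd1|wr0
(5) want 1×MUL +2rd +1wr — FU → AL0|MU0|ME0|BR1|rd1|wr0
(6) want 1×BR +2rd +0wr — RD_PORT → AL0|MU0|ME0|BR1|rd1|wr0

reason(slot 6) = RD_PORT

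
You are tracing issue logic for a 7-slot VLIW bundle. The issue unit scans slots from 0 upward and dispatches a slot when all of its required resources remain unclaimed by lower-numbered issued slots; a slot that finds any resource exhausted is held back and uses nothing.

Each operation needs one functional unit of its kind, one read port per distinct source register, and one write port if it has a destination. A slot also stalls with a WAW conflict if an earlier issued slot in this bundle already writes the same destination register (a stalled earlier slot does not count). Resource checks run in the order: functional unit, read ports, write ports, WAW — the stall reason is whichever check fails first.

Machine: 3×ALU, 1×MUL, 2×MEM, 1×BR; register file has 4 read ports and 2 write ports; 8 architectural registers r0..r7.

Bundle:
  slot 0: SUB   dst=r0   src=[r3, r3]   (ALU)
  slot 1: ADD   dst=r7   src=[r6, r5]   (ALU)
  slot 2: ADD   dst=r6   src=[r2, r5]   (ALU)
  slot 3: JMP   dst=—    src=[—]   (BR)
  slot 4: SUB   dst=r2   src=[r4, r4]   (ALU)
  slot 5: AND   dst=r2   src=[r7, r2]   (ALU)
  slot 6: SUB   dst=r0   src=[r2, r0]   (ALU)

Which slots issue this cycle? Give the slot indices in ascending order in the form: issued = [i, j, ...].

(0) want 1×ALU +1rd +1wr — yes → AL2|MU1|ME2|BR1|rd3|wr1
(1) want 1×ALU +2rd +1wr — yes → AL1|MU1|ME2|BR1|rd1|wr0
(2) want 1×ALU +2rd +1wr — RD_PORT → AL1|MU1|ME2|BR1|rd1|wr0
(3) want 1×BR +0rd +0wr — yes → AL1|MU1|ME2|BR0|rd1|wr0
(4) want 1×ALU +1rd +1wr — WR_PORT → AL1|MU1|ME2|BR0|rd1|wr0
(5) want 1×ALU +2rd +1wr — RD_PORT → AL1|MU1|ME2|BR0|rd1|wr0
(6) want 1×ALU +2rd +1wr — RD_PORT → AL1|MU1|ME2|BR0|rd1|wr0

issued = [0, 1, 3]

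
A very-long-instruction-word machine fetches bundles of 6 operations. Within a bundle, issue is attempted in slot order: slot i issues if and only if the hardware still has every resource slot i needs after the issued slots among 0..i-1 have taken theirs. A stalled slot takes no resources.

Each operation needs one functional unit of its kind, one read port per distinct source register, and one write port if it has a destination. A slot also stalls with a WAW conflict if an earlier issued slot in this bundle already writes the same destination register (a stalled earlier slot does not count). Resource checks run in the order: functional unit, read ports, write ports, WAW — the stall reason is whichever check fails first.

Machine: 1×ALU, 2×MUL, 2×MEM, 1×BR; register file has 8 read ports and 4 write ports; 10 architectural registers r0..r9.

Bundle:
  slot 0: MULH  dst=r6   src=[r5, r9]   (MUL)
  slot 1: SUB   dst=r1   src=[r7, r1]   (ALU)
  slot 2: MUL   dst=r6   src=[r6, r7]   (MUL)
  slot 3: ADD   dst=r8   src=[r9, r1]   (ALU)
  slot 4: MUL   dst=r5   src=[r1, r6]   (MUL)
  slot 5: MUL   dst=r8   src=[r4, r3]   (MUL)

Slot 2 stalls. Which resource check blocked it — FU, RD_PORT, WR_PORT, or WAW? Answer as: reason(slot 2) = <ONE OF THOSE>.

reason(slot 2) = WAW

  0. MUL→r6 ⇒ go  {1A/1Mu/2Ld/1B | 6r 3w}
  1. ALU→r1 ⇒ go  {0A/1Mu/2Ld/1B | 4r 2w}
  2. MUL→r6 ⇒ no(WAW)  {0A/1Mu/2Ld/1B | 4r 2w}
  3. ALU→r8 ⇒ no(FU)  {0A/1Mu/2Ld/1B | 4r 2w}
  4. MUL→r5 ⇒ go  {0A/0Mu/2Ld/1B | 2r 1w}
  5. MUL→r8 ⇒ no(FU)  {0A/0Mu/2Ld/1B | 2r 1w}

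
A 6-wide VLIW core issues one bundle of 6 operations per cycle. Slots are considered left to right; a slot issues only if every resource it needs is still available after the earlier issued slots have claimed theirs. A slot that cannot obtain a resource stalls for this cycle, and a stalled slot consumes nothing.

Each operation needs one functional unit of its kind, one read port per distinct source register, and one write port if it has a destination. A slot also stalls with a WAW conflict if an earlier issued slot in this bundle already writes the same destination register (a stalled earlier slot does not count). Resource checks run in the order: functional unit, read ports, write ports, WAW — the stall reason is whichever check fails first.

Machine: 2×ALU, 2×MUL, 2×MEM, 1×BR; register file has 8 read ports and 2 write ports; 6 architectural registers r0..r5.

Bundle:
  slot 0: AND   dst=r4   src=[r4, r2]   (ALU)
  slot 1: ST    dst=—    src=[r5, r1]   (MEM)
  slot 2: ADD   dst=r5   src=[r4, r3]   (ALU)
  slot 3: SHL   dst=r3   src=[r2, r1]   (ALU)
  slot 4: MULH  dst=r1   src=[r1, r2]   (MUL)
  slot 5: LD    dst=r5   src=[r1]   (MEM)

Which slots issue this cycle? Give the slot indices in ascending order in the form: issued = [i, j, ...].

issued = [0, 1, 2]

#0 ALU src=r4,r2 dispatched  <A:1 Mu:2 Ld:2 B:1 rd:6 wr:1>
#1 MEM src=r5,r1 dispatched  <A:1 Mu:2 Ld:1 B:1 rd:4 wr:1>
#2 ALU src=r4,r3 dispatched  <A:0 Mu:2 Ld:1 B:1 rd:2 wr:0>
#3 ALU src=r2,r1 held:FU  <A:0 Mu:2 Ld:1 B:1 rd:2 wr:0>
#4 MUL src=r1,r2 held:WR_PORT  <A:0 Mu:2 Ld:1 B:1 rd:2 wr:0>
#5 MEM src=r1 held:WR_PORT  <A:0 Mu:2 Ld:1 B:1 rd:2 wr:0>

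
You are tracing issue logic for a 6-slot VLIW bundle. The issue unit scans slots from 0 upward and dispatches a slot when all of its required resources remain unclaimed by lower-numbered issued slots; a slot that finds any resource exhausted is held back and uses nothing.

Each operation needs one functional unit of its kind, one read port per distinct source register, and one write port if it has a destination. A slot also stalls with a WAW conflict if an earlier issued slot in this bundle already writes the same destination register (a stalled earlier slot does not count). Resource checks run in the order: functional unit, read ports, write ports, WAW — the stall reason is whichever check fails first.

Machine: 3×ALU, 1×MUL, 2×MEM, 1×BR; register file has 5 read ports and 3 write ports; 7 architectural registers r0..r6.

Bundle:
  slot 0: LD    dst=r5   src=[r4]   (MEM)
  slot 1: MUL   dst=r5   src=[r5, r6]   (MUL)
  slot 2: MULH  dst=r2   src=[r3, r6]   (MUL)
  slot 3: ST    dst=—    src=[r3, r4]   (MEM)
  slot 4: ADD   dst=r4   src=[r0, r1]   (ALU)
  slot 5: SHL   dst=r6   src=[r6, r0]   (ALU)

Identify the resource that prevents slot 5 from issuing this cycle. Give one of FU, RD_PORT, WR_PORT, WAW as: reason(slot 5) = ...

reason(slot 5) = RD_PORT

(0) want 1×MEM +1rd +1wr — yes → AL3|MU1|ME1|BR1|rd4|wr2
(1) want 1×MUL +2rd +1wr — WAW → AL3|MU1|ME1|BR1|rd4|wr2
(2) want 1×MUL +2rd +1wr — yes → AL3|MU0|ME1|BR1|rd2|wr1
(3) want 1×MEM +2rd +0wr — yes → AL3|MU0|ME0|BR1|rd0|wr1
(4) want 1×ALU +2rd +1wr — RD_PORT → AL3|MU0|ME0|BR1|rd0|wr1
(5) want 1×ALU +2rd +1wr — RD_PORT → AL3|MU0|ME0|BR1|rd0|wr1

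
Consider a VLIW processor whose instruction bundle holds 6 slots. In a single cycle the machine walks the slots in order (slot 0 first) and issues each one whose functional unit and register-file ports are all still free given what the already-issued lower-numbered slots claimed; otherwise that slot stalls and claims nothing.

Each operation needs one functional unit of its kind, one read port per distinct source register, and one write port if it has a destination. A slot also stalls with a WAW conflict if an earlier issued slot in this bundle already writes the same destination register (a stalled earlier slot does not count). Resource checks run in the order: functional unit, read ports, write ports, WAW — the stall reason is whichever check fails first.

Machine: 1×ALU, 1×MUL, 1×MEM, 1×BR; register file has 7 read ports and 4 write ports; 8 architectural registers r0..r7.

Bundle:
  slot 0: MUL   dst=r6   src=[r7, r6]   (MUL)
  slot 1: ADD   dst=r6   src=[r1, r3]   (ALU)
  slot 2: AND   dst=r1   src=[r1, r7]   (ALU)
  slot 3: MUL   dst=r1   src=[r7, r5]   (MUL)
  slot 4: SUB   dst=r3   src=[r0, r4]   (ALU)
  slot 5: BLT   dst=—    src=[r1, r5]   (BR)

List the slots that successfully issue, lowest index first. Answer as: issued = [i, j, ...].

issued = [0, 2, 5]

  0. MUL→r6 ⇒ go  {1A/0Mu/1Ld/1B | 5r 3w}
  1. ALU→r6 ⇒ no(WAW)  {1A/0Mu/1Ld/1B | 5r 3w}
  2. ALU→r1 ⇒ go  {0A/0Mu/1Ld/1B | 3r 2w}
  3. MUL→r1 ⇒ no(FU)  {0A/0Mu/1Ld/1B | 3r 2w}
  4. ALU→r3 ⇒ no(FU)  {0A/0Mu/1Ld/1B | 3r 2w}
  5. BR ⇒ go  {0A/0Mu/1Ld/0B | 1r 2w}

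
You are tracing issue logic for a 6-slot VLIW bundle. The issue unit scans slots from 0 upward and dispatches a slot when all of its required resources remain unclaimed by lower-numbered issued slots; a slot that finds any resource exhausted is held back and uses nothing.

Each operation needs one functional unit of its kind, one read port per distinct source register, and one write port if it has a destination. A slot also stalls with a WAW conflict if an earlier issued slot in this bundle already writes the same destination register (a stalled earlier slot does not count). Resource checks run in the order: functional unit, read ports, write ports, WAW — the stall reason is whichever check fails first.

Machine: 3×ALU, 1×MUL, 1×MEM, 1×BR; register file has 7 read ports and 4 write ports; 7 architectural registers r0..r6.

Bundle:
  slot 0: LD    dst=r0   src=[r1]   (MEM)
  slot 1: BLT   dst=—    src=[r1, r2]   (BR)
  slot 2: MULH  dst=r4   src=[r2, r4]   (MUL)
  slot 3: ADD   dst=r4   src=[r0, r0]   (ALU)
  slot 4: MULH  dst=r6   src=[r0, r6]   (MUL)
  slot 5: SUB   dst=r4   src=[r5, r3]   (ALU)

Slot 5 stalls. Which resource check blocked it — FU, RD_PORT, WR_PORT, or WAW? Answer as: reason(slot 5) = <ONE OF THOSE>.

#0 MEM src=r1 dispatched  <A:3 Mu:1 Ld:0 B:1 rd:6 wr:3>
#1 BR src=r1,r2 dispatched  <A:3 Mu:1 Ld:0 B:0 rd:4 wr:3>
#2 MUL src=r2,r4 dispatched  <A:3 Mu:0 Ld:0 B:0 rd:2 wr:2>
#3 ALU src=r0,r0 held:WAW  <A:3 Mu:0 Ld:0 B:0 rd:2 wr:2>
#4 MUL src=r0,r6 held:FU  <A:3 Mu:0 Ld:0 B:0 rd:2 wr:2>
#5 ALU src=r5,r3 held:WAW  <A:3 Mu:0 Ld:0 B:0 rd:2 wr:2>

reason(slot 5) = WAW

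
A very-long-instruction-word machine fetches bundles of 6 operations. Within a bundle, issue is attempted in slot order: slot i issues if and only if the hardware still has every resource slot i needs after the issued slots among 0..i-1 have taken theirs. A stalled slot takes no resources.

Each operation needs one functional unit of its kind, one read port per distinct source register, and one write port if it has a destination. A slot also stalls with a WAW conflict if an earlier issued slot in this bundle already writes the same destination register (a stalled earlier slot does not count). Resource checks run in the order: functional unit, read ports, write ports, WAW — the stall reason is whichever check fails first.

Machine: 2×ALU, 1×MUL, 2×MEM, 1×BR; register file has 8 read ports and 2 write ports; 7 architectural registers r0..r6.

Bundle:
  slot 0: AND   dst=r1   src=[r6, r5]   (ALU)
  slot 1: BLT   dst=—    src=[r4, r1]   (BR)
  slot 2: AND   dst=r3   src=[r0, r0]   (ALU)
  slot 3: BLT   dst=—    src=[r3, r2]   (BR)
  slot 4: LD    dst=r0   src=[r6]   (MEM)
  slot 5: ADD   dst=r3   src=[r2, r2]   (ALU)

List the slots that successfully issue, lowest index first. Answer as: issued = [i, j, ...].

issued = [0, 1, 2]

#0 ALU src=r6,r5 dispatched  <A:1 Mu:1 Ld:2 B:1 rd:6 wr:1>
#1 BR src=r4,r1 dispatched  <A:1 Mu:1 Ld:2 B:0 rd:4 wr:1>
#2 ALU src=r0,r0 dispatched  <A:0 Mu:1 Ld:2 B:0 rd:3 wr:0>
#3 BR src=r3,r2 held:FU  <A:0 Mu:1 Ld:2 B:0 rd:3 wr:0>
#4 MEM src=r6 held:WR_PORT  <A:0 Mu:1 Ld:2 B:0 rd:3 wr:0>
#5 ALU src=r2,r2 held:FU  <A:0 Mu:1 Ld:2 B:0 rd:3 wr:0>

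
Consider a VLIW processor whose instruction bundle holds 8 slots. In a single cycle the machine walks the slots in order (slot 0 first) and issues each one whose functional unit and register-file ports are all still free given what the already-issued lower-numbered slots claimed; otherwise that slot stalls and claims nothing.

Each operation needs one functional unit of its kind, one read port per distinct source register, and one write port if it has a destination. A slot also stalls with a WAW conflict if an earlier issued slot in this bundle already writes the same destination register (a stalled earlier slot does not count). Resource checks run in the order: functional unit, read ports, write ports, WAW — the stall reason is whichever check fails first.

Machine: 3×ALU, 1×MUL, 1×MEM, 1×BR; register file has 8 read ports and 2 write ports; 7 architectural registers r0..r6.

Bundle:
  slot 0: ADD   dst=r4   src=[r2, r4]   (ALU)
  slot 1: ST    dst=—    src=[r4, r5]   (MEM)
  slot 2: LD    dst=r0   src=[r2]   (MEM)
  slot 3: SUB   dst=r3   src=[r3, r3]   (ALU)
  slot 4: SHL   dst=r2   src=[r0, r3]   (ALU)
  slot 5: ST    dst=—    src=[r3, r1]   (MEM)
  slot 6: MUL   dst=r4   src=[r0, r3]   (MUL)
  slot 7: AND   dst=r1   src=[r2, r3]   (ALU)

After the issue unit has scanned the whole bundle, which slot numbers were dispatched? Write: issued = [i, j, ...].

[0] ALU needs rd=2 wr=1: ok; after: ALU=2 MUL=1 MEM=1 BR=1, R=6, W=1
[1] MEM needs rd=2 wr=0: ok; after: ALU=2 MUL=1 MEM=0 BR=1, R=4, W=1
[2] MEM needs rd=1 wr=1: FU; after: ALU=2 MUL=1 MEM=0 BR=1, R=4, W=1
[3] ALU needs rd=1 wr=1: ok; after: ALU=1 MUL=1 MEM=0 BR=1, R=3, W=0
[4] ALU needs rd=2 wr=1: WR_PORT; after: ALU=1 MUL=1 MEM=0 BR=1, R=3, W=0
[5] MEM needs rd=2 wr=0: FU; after: ALU=1 MUL=1 MEM=0 BR=1, R=3, W=0
[6] MUL needs rd=2 wr=1: WR_PORT; after: ALU=1 MUL=1 MEM=0 BR=1, R=3, W=0
[7] ALU needs rd=2 wr=1: WR_PORT; after: ALU=1 MUL=1 MEM=0 BR=1, R=3, W=0

issued = [0, 1, 3]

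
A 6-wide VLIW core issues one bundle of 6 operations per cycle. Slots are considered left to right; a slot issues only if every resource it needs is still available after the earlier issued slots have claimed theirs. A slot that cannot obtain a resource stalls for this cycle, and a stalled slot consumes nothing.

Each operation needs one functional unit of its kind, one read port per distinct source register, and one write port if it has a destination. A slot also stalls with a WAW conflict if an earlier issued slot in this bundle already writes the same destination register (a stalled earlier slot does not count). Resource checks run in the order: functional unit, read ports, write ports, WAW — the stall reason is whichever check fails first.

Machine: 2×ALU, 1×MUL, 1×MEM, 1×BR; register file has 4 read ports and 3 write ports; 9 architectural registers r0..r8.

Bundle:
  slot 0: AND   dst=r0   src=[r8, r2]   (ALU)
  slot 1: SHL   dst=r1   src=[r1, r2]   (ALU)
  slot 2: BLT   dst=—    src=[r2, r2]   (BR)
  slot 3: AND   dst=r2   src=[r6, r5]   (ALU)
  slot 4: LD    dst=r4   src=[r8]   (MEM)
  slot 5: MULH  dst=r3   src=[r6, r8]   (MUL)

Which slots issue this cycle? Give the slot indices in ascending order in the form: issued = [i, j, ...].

issued = [0, 1]

#0 ALU src=r8,r2 dispatched  <A:1 Mu:1 Ld:1 B:1 rd:2 wr:2>
#1 ALU src=r1,r2 dispatched  <A:0 Mu:1 Ld:1 B:1 rd:0 wr:1>
#2 BR src=r2,r2 held:RD_PORT  <A:0 Mu:1 Ld:1 B:1 rd:0 wr:1>
#3 ALU src=r6,r5 held:FU  <A:0 Mu:1 Ld:1 B:1 rd:0 wr:1>
#4 MEM src=r8 held:RD_PORT  <A:0 Mu:1 Ld:1 B:1 rd:0 wr:1>
#5 MUL src=r6,r8 held:RD_PORT  <A:0 Mu:1 Ld:1 B:1 rd:0 wr:1>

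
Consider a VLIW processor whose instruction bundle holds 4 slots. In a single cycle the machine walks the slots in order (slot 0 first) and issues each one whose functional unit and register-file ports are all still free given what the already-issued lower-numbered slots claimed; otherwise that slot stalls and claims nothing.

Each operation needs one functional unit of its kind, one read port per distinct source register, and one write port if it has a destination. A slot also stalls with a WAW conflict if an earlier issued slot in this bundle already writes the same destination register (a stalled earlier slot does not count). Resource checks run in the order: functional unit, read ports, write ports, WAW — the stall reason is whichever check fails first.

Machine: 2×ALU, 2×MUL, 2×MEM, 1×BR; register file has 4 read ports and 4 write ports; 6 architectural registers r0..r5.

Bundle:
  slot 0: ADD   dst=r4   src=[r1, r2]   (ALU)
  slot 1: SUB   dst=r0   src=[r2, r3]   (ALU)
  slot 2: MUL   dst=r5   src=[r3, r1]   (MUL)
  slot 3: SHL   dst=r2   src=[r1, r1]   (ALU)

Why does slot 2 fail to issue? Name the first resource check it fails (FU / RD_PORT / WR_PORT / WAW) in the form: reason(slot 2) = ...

#0 ALU src=r1,r2 dispatched  <A:1 Mu:2 Ld:2 B:1 rd:2 wr:3>
#1 ALU src=r2,r3 dispatched  <A:0 Mu:2 Ld:2 B:1 rd:0 wr:2>
#2 MUL src=r3,r1 held:RD_PORT  <A:0 Mu:2 Ld:2 B:1 rd:0 wr:2>
#3 ALU src=r1,r1 held:FU  <A:0 Mu:2 Ld:2 B:1 rd:0 wr:2>

reason(slot 2) = RD_PORT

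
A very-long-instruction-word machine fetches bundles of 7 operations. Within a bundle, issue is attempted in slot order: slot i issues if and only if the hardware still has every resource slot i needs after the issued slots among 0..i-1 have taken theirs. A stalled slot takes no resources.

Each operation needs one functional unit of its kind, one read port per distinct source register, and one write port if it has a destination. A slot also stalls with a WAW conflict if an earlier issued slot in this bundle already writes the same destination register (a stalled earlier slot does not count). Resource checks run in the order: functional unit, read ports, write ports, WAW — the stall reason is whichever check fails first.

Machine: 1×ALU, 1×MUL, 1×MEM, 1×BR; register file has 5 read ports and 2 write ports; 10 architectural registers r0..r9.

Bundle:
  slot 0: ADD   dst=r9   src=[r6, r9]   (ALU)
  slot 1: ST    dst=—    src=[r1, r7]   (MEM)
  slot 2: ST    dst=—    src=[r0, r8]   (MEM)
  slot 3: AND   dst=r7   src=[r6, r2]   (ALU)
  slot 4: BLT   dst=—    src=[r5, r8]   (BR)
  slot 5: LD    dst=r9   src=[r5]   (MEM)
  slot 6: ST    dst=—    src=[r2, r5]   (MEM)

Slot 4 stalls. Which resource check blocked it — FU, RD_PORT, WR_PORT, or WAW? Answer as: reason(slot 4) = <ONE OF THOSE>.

reason(slot 4) = RD_PORT

  0. ALU→r9 ⇒ go  {0A/1Mu/1Ld/1B | 3r 1w}
  1. MEM ⇒ go  {0A/1Mu/0Ld/1B | 1r 1w}
  2. MEM ⇒ no(FU)  {0A/1Mu/0Ld/1B | 1r 1w}
  3. ALU→r7 ⇒ no(FU)  {0A/1Mu/0Ld/1B | 1r 1w}
  4. BR ⇒ no(RD_PORT)  {0A/1Mu/0Ld/1B | 1r 1w}
  5. MEM→r9 ⇒ no(FU)  {0A/1Mu/0Ld/1B | 1r 1w}
  6. MEM ⇒ no(FU)  {0A/1Mu/0Ld/1B | 1r 1w}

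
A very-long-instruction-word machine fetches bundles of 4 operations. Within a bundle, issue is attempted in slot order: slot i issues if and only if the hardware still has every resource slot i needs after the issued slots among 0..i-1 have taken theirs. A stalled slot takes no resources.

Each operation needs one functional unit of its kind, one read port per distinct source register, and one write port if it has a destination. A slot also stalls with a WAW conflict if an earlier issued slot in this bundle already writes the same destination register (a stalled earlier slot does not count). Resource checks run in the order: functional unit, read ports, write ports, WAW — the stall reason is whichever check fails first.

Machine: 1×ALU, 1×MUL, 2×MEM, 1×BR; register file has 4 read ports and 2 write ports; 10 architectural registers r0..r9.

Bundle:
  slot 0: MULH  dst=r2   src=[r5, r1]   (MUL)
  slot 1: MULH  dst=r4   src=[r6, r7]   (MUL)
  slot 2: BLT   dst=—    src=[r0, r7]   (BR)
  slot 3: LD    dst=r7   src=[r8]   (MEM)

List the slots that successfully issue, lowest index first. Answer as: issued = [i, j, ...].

#0 MUL src=r5,r1 dispatched  <A:1 Mu:0 Ld:2 B:1 rd:2 wr:1>
#1 MUL src=r6,r7 held:FU  <A:1 Mu:0 Ld:2 B:1 rd:2 wr:1>
#2 BR src=r0,r7 dispatched  <A:1 Mu:0 Ld:2 B:0 rd:0 wr:1>
#3 MEM src=r8 held:RD_PORT  <A:1 Mu:0 Ld:2 B:0 rd:0 wr:1>

issued = [0, 2]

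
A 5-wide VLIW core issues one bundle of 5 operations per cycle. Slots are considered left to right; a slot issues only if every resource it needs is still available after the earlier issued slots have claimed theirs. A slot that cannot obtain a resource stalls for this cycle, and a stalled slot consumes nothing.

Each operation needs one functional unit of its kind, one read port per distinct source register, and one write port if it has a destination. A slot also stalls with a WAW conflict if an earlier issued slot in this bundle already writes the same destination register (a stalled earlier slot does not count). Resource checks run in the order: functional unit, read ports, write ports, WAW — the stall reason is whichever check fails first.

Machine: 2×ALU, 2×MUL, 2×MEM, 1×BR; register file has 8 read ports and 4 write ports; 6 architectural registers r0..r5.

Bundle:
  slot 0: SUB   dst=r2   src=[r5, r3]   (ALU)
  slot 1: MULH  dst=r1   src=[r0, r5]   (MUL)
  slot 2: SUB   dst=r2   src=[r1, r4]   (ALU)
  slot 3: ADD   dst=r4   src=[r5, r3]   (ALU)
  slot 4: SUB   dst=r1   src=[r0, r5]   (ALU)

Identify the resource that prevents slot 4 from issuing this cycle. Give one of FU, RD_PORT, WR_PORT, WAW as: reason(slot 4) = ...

[0] ALU needs rd=2 wr=1: ok; after: ALU=1 MUL=2 MEM=2 BR=1, R=6, W=3
[1] MUL needs rd=2 wr=1: ok; after: ALU=1 MUL=1 MEM=2 BR=1, R=4, W=2
[2] ALU needs rd=2 wr=1: WAW; after: ALU=1 MUL=1 MEM=2 BR=1, R=4, W=2
[3] ALU needs rd=2 wr=1: ok; after: ALU=0 MUL=1 MEM=2 BR=1, R=2, W=1
[4] ALU needs rd=2 wr=1: FU; after: ALU=0 MUL=1 MEM=2 BR=1, R=2, W=1

reason(slot 4) = FU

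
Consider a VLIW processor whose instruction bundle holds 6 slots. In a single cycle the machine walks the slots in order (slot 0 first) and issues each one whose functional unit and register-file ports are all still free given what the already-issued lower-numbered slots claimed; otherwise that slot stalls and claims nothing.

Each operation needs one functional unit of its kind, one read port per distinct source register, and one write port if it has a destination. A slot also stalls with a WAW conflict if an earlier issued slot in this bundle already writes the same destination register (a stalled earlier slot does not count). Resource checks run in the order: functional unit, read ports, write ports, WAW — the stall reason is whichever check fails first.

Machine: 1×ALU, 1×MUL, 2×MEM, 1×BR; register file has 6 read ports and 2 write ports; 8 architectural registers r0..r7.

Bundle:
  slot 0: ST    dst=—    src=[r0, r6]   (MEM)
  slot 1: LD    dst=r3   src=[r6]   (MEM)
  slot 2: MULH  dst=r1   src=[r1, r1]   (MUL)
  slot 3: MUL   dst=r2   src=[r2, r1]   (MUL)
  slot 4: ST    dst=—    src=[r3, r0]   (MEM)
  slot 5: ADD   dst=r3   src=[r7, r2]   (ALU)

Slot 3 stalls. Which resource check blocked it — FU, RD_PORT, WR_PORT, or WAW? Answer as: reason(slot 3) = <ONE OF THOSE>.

reason(slot 3) = FU

#0 MEM src=r0,r6 dispatched  <A:1 Mu:1 Ld:1 B:1 rd:4 wr:2>
#1 MEM src=r6 dispatched  <A:1 Mu:1 Ld:0 B:1 rd:3 wr:1>
#2 MUL src=r1,r1 dispatched  <A:1 Mu:0 Ld:0 B:1 rd:2 wr:0>
#3 MUL src=r2,r1 held:FU  <A:1 Mu:0 Ld:0 B:1 rd:2 wr:0>
#4 MEM src=r3,r0 held:FU  <A:1 Mu:0 Ld:0 B:1 rd:2 wr:0>
#5 ALU src=r7,r2 held:WR_PORT  <A:1 Mu:0 Ld:0 B:1 rd:2 wr:0>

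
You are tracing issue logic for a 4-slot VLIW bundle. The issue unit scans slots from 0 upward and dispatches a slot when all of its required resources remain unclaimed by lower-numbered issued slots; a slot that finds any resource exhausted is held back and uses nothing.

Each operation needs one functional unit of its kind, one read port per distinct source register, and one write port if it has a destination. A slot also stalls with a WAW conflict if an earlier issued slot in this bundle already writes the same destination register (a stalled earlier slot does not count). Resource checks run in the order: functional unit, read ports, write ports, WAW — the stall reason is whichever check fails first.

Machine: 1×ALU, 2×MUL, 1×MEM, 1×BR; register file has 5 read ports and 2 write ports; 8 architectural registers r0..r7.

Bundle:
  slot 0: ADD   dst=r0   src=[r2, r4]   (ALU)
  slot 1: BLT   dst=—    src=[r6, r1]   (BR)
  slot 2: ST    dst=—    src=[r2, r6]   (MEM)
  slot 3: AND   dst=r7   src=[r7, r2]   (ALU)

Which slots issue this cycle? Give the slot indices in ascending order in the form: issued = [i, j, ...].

(0) want 1×ALU +2rd +1wr — yes → AL0|MU2|ME1|BR1|rd3|wr1
(1) want 1×BR +2rd +0wr — yes → AL0|MU2|ME1|BR0|rd1|wr1
(2) want 1×MEM +2rd +0wr — RD_PORT → AL0|MU2|ME1|BR0|rd1|wr1
(3) want 1×ALU +2rd +1wr — FU → AL0|MU2|ME1|BR0|rd1|wr1

issued = [0, 1]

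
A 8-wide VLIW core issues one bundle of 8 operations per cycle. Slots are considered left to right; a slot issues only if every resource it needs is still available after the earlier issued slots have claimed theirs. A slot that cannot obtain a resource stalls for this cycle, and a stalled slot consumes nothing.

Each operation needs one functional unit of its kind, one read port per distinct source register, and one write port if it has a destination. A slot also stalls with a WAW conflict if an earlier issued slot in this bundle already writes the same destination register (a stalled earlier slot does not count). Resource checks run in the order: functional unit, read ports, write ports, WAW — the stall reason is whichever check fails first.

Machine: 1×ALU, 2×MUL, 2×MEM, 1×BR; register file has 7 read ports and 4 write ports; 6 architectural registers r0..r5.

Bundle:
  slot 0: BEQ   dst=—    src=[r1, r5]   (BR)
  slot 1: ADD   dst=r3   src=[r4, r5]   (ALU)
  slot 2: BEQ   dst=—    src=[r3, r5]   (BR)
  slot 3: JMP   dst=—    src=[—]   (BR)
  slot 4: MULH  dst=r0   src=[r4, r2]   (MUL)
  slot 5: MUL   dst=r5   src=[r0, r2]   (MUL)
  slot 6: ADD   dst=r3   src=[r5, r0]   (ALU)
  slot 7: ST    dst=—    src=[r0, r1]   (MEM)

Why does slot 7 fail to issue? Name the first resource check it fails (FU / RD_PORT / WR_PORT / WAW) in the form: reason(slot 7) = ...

reason(slot 7) = RD_PORT

#0 BR src=r1,r5 dispatched  <A:1 Mu:2 Ld:2 B:0 rd:5 wr:4>
#1 ALU src=r4,r5 dispatched  <A:0 Mu:2 Ld:2 B:0 rd:3 wr:3>
#2 BR src=r3,r5 held:FU  <A:0 Mu:2 Ld:2 B:0 rd:3 wr:3>
#3 BR src=- held:FU  <A:0 Mu:2 Ld:2 B:0 rd:3 wr:3>
#4 MUL src=r4,r2 dispatched  <A:0 Mu:1 Ld:2 B:0 rd:1 wr:2>
#5 MUL src=r0,r2 held:RD_PORT  <A:0 Mu:1 Ld:2 B:0 rd:1 wr:2>
#6 ALU src=r5,r0 held:FU  <A:0 Mu:1 Ld:2 B:0 rd:1 wr:2>
#7 MEM src=r0,r1 held:RD_PORT  <A:0 Mu:1 Ld:2 B:0 rd:1 wr:2>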